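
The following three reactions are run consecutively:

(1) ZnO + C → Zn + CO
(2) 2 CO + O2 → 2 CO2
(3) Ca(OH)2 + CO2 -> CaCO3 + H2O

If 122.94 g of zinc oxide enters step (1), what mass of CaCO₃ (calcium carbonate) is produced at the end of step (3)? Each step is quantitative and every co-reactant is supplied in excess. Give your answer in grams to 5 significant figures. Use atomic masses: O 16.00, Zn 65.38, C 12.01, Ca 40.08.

151.21 g

M(ZnO) = 65.38 + 16.00 = 81.38 g/mol.
M(CaCO3) = 40.08 + 12.01 + 3(16.00) = 100.09 g/mol.
n(ZnO) = 122.94 / 81.38 = 1.51069 mol.
Reaction (1): ZnO→CO ratio 1:1 ⇒ n(CO) = 1.51069 mol.
Reaction (2): CO→CO2 ratio 2:2 ⇒ n(CO2) = 1.51069 mol.
Reaction (3): CO2→CaCO3 ratio 1:1 ⇒ n(CaCO3) = 1.51069 mol.
Mass of CaCO3 = 1.51069 × 100.09 = 151.205 g.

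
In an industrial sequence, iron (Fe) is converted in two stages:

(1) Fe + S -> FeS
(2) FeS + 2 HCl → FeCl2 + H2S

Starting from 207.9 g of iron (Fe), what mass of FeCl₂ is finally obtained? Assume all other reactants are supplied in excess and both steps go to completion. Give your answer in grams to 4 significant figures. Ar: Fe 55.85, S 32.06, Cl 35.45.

471.8 g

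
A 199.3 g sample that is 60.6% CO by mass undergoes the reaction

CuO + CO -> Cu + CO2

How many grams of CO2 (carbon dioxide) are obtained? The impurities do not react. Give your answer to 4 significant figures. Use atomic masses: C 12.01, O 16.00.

Mass of pure CO = 199.3 g × 0.606 = 120.78 g.
M(CO) = 12.01 + 16.00 = 28.01 g/mol.
M(CO2) = 12.01 + 2(16.00) = 44.01 g/mol.
n(CO) = 120.78 g / 28.01 g/mol = 4.3119 mol.
From the equation the CO:CO2 mole ratio is 1:1, so n(CO2) = 4.3119 × 1/1 = 4.3119 mol.
Mass of CO2 = 4.3119 mol × 44.01 g/mol = 189.77 g.

189.8 g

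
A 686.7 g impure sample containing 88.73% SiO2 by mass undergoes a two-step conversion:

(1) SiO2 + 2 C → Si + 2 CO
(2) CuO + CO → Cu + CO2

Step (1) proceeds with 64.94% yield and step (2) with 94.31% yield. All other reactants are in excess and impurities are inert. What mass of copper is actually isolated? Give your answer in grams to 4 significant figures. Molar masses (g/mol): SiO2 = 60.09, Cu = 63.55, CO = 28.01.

Pure SiO2 = 686.7 × 0.8873 = 609.31 g.
n(SiO2) = 609.31 / 60.09 = 10.140 mol.
Step 1 (SiO2:CO = 1:2): theoretical n(CO) = 20.280 mol; at 64.94% yield, n(CO) = 13.170 mol.
Step 2 (CO:Cu = 1:1): theoretical n(Cu) = 13.170 mol, so theoretical mass = 13.170 × 63.55 = 836.94 g.
At 94.31% yield, actual mass of Cu = 836.94 × 0.9431 = 789.32 g.

789.3 g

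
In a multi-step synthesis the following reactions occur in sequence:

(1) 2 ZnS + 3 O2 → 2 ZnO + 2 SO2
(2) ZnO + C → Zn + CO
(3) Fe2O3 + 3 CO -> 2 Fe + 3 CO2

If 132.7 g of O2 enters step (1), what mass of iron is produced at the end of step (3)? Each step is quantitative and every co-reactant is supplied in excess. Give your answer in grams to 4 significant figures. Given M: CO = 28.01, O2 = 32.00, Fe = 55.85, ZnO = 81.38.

102.9 g

n(O2) = 132.7 / 32.00 = 4.1469 mol.
Reaction (1): O2→ZnO ratio 3:2 ⇒ n(ZnO) = 2.7646 mol.
Reaction (2): ZnO→CO ratio 1:1 ⇒ n(CO) = 2.7646 mol.
Reaction (3): CO→Fe ratio 3:2 ⇒ n(Fe) = 1.8431 mol.
Mass of Fe = 1.8431 × 55.85 = 102.93 g.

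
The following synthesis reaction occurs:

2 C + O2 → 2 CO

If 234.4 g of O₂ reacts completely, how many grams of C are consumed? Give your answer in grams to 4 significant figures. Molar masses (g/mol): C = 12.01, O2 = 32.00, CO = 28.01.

n(O2) = 234.40 g / 32.00 g/mol = 7.3250 mol.
From the equation the O2:C mole ratio is 1:2, so n(C) = 7.3250 × 2/1 = 14.650 mol.
Mass of C = 14.650 mol × 12.01 g/mol = 175.95 g.

175.9 g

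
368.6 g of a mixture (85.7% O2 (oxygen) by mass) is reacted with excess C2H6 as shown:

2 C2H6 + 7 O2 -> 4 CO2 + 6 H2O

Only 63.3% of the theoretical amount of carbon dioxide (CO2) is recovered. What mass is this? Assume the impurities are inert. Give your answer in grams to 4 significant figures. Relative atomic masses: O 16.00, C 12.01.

157.1 g

Pure O2 available = 368.6 g × 0.857 = 315.89 g.
M(O2) = 2(16.00) = 32.00 g/mol.
M(CO2) = 12.01 + 2(16.00) = 44.01 g/mol.
n(O2) = 315.89 g / 32.00 g/mol = 9.8716 mol.
From the equation the O2:CO2 mole ratio is 7:4, so n(CO2) = 9.8716 × 4/7 = 5.6409 mol.
Mass of CO2 = 5.6409 mol × 44.01 g/mol = 248.26 g.
Actual mass collected = 248.26 g × 0.633 = 157.15 g.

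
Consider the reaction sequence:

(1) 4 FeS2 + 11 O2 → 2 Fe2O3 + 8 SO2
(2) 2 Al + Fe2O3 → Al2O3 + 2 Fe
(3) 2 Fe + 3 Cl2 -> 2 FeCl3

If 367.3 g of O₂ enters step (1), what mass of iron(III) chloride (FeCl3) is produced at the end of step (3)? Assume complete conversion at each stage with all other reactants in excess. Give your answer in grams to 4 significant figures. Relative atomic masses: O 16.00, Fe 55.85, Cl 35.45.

M(O2) = 2(16.00) = 32.00 g/mol.
M(FeCl3) = 55.85 + 3(35.45) = 162.20 g/mol.
n(O2) = 367.3 / 32.00 = 11.478 mol.
Reaction (1): O2→Fe2O3 ratio 11:2 ⇒ n(Fe2O3) = 2.0869 mol.
Reaction (2): Fe2O3→Fe ratio 1:2 ⇒ n(Fe) = 4.1739 mol.
Reaction (3): Fe→FeCl3 ratio 2:2 ⇒ n(FeCl3) = 4.1739 mol.
Mass of FeCl3 = 4.1739 × 162.20 = 677.00 g.

677.0 g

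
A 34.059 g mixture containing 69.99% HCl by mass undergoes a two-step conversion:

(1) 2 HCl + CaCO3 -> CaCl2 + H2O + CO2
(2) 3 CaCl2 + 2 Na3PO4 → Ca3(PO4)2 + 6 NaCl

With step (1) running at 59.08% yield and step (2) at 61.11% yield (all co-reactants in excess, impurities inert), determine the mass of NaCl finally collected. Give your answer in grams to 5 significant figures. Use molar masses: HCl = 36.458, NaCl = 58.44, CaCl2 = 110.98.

13.796 g

Pure HCl = 34.059 × 0.6999 = 23.8379 g.
n(HCl) = 23.8379 / 36.458 = 0.653845 mol.
Step 1 (HCl:CaCl2 = 2:1): theoretical n(CaCl2) = 0.326923 mol; at 59.08% yield, n(CaCl2) = 0.193146 mol.
Step 2 (CaCl2:NaCl = 3:6): theoretical n(NaCl) = 0.386292 mol, so theoretical mass = 0.386292 × 58.44 = 22.5749 g.
At 61.11% yield, actual mass of NaCl = 22.5749 × 0.6111 = 13.7955 g.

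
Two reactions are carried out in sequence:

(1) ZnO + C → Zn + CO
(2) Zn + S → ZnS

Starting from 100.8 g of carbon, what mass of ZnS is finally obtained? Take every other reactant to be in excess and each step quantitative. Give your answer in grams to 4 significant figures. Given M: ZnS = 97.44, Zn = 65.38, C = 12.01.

n(C) = 100.80 / 12.01 = 8.3930 mol.
Step 1 gives a 1:1 ratio of C to Zn, so n(Zn) = 8.3930 mol.
In step 2 the Zn:ZnS ratio is 1:1, so n(ZnS) = 8.3930 mol.
Mass of ZnS = 8.3930 × 97.44 = 817.81 g.

817.8 g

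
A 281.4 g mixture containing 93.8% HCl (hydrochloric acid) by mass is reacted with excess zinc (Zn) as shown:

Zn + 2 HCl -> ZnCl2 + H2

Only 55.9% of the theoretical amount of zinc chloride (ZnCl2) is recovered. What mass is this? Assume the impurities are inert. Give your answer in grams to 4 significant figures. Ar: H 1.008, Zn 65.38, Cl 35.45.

Pure HCl available = 281.4 g × 0.938 = 263.95 g.
M(HCl) = 1.008 + 35.45 = 36.458 g/mol.
M(ZnCl2) = 65.38 + 2(35.45) = 136.28 g/mol.
n(HCl) = 263.95 g / 36.458 g/mol = 7.2399 mol.
From the equation the HCl:ZnCl2 mole ratio is 2:1, so n(ZnCl2) = 7.2399 × 1/2 = 3.6200 mol.
Mass of ZnCl2 = 3.6200 mol × 136.28 g/mol = 493.33 g.
Actual mass collected = 493.33 g × 0.559 = 275.77 g.

275.8 g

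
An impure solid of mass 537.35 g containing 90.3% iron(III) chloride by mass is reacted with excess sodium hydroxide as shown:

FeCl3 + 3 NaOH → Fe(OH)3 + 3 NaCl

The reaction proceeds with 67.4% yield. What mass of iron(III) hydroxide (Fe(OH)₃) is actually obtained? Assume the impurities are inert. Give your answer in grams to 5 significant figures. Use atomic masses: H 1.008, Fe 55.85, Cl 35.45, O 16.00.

Pure FeCl3 available = 537.35 g × 0.903 = 485.227 g.
M(FeCl3) = 55.85 + 3(35.45) = 162.20 g/mol.
M(Fe(OH)3) = 55.85 + 3(16.00) + 3(1.008) = 106.874 g/mol.
n(FeCl3) = 485.227 g / 162.20 g/mol = 2.99154 mol.
From the equation the FeCl3:Fe(OH)3 mole ratio is 1:1, so n(Fe(OH)3) = 2.99154 × 1/1 = 2.99154 mol.
Mass of Fe(OH)3 = 2.99154 mol × 106.874 g/mol = 319.717 g.
Actual mass collected = 319.717 g × 0.674 = 215.490 g.

215.49 g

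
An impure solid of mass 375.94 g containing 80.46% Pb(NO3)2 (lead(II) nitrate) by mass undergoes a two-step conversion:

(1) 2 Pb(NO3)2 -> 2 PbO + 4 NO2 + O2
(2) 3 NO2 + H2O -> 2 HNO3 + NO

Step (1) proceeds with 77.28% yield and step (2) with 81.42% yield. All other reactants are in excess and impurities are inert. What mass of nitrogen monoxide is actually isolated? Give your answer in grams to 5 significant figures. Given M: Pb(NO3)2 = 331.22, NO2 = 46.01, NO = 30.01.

11.496 g

Pure Pb(NO3)2 = 375.94 × 0.8046 = 302.481 g.
n(Pb(NO3)2) = 302.481 / 331.22 = 0.913234 mol.
Step 1 (Pb(NO3)2:NO2 = 2:4): theoretical n(NO2) = 1.82647 mol; at 77.28% yield, n(NO2) = 1.41149 mol.
Step 2 (NO2:NO = 3:1): theoretical n(NO) = 0.470498 mol, so theoretical mass = 0.470498 × 30.01 = 14.1196 g.
At 81.42% yield, actual mass of NO = 14.1196 × 0.8142 = 11.4962 g.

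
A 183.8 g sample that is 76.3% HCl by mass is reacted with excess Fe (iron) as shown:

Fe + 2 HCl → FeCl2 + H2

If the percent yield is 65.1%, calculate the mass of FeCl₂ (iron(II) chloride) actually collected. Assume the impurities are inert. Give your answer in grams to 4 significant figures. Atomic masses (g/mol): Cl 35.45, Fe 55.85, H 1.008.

Pure HCl available = 183.8 g × 0.763 = 140.24 g.
M(HCl) = 1.008 + 35.45 = 36.458 g/mol.
M(FeCl2) = 55.85 + 2(35.45) = 126.75 g/mol.
n(HCl) = 140.24 g / 36.458 g/mol = 3.8466 mol.
From the equation the HCl:FeCl2 mole ratio is 2:1, so n(FeCl2) = 3.8466 × 1/2 = 1.9233 mol.
Mass of FeCl2 = 1.9233 mol × 126.75 g/mol = 243.78 g.
Actual mass collected = 243.78 g × 0.651 = 158.70 g.

158.7 g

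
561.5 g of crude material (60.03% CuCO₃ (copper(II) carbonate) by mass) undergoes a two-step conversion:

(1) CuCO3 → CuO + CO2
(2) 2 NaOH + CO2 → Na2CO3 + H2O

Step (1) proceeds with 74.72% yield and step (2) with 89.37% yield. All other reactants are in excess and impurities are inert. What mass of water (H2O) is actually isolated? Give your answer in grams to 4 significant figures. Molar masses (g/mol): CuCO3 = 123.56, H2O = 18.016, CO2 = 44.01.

32.82 g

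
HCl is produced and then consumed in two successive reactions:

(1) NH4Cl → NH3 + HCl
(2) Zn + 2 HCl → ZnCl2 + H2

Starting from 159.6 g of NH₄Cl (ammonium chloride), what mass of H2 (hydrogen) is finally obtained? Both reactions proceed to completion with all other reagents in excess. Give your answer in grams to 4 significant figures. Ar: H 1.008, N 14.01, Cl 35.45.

3.007 g

M(NH4Cl) = 14.01 + 4(1.008) + 35.45 = 53.492 g/mol.
M(H2) = 2(1.008) = 2.016 g/mol.
n(NH4Cl) = 159.60 / 53.492 = 2.9836 mol.
Step 1 gives a 1:1 ratio of NH4Cl to HCl, so n(HCl) = 2.9836 mol.
In step 2 the HCl:H2 ratio is 2:1, so n(H2) = 1.4918 mol.
Mass of H2 = 1.4918 × 2.016 = 3.0075 g.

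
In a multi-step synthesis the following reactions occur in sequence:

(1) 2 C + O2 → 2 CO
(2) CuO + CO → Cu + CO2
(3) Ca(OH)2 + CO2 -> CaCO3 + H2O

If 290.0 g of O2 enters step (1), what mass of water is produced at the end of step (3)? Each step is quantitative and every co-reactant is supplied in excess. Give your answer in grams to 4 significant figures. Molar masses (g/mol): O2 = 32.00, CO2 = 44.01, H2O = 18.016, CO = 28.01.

326.5 g

n(O2) = 290.0 / 32.00 = 9.0625 mol.
Reaction (1): O2→CO ratio 1:2 ⇒ n(CO) = 18.125 mol.
Reaction (2): CO→CO2 ratio 1:1 ⇒ n(CO2) = 18.125 mol.
Reaction (3): CO2→H2O ratio 1:1 ⇒ n(H2O) = 18.125 mol.
Mass of H2O = 18.125 × 18.016 = 326.54 g.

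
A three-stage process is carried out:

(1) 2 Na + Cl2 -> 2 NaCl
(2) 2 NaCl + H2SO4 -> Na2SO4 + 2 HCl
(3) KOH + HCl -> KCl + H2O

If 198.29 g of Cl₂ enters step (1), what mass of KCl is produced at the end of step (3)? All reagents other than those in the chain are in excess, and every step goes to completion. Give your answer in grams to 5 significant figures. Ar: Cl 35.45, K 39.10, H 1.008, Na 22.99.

417.00 g

M(Cl2) = 2(35.45) = 70.90 g/mol.
M(KCl) = 39.10 + 35.45 = 74.55 g/mol.
n(Cl2) = 198.29 / 70.90 = 2.79676 mol.
Reaction (1): Cl2→NaCl ratio 1:2 ⇒ n(NaCl) = 5.59351 mol.
Reaction (2): NaCl→HCl ratio 2:2 ⇒ n(HCl) = 5.59351 mol.
Reaction (3): HCl→KCl ratio 1:1 ⇒ n(KCl) = 5.59351 mol.
Mass of KCl = 5.59351 × 74.55 = 416.996 g.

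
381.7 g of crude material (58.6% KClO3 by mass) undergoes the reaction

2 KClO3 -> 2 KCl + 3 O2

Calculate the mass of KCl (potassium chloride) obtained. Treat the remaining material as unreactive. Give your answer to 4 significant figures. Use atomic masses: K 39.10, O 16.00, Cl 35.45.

136.1 g

Mass of pure KClO3 = 381.7 g × 0.586 = 223.68 g.
M(KClO3) = 39.10 + 35.45 + 3(16.00) = 122.55 g/mol.
M(KCl) = 39.10 + 35.45 = 74.55 g/mol.
n(KClO3) = 223.68 g / 122.55 g/mol = 1.8252 mol.
From the equation the KClO3:KCl mole ratio is 2:2, so n(KCl) = 1.8252 × 2/2 = 1.8252 mol.
Mass of KCl = 1.8252 mol × 74.55 g/mol = 136.07 g.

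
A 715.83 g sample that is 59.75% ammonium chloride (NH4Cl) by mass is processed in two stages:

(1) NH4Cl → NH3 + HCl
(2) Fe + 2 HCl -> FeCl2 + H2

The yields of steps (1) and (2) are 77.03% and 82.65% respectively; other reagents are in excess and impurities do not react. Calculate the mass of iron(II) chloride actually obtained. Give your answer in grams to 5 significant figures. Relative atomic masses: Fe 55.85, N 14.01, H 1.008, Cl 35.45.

322.61 g

Pure NH4Cl = 715.83 × 0.5975 = 427.708 g.
M(NH4Cl) = 14.01 + 4(1.008) + 35.45 = 53.492 g/mol.
M(FeCl2) = 55.85 + 2(35.45) = 126.75 g/mol.
n(NH4Cl) = 427.708 / 53.492 = 7.99575 mol.
Step 1 (NH4Cl:HCl = 1:1): theoretical n(HCl) = 7.99575 mol; at 77.03% yield, n(HCl) = 6.15912 mol.
Step 2 (HCl:FeCl2 = 2:1): theoretical n(FeCl2) = 3.07956 mol, so theoretical mass = 3.07956 × 126.75 = 390.334 g.
At 82.65% yield, actual mass of FeCl2 = 390.334 × 0.8265 = 322.611 g.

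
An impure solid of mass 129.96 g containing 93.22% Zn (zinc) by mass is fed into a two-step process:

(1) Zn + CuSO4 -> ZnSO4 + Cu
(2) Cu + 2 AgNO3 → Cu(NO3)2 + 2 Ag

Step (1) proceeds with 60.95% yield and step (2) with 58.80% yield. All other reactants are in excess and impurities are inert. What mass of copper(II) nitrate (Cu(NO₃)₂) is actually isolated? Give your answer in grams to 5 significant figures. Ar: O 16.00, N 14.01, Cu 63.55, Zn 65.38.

Pure Zn = 129.96 × 0.9322 = 121.149 g.
M(Zn) = 65.38 g/mol.
M(Cu(NO3)2) = 63.55 + 2(14.01) + 6(16.00) = 187.57 g/mol.
n(Zn) = 121.149 / 65.38 = 1.85299 mol.
Step 1 (Zn:Cu = 1:1): theoretical n(Cu) = 1.85299 mol; at 60.95% yield, n(Cu) = 1.12940 mol.
Step 2 (Cu:Cu(NO3)2 = 1:1): theoretical n(Cu(NO3)2) = 1.12940 mol, so theoretical mass = 1.12940 × 187.57 = 211.841 g.
At 58.80% yield, actual mass of Cu(NO3)2 = 211.841 × 0.5880 = 124.563 g.

124.56 g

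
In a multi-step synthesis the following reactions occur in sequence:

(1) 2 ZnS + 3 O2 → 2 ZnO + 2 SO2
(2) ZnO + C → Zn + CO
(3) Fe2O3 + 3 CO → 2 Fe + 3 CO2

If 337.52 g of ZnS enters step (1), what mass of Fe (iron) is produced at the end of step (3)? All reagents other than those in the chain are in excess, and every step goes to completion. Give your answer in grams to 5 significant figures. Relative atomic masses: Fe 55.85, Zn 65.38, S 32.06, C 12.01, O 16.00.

M(ZnS) = 65.38 + 32.06 = 97.44 g/mol.
M(Fe) = 55.85 g/mol.
n(ZnS) = 337.52 / 97.44 = 3.46388 mol.
Reaction (1): ZnS→ZnO ratio 2:2 ⇒ n(ZnO) = 3.46388 mol.
Reaction (2): ZnO→CO ratio 1:1 ⇒ n(CO) = 3.46388 mol.
Reaction (3): CO→Fe ratio 3:2 ⇒ n(Fe) = 2.30925 mol.
Mass of Fe = 2.30925 × 55.85 = 128.972 g.

128.97 g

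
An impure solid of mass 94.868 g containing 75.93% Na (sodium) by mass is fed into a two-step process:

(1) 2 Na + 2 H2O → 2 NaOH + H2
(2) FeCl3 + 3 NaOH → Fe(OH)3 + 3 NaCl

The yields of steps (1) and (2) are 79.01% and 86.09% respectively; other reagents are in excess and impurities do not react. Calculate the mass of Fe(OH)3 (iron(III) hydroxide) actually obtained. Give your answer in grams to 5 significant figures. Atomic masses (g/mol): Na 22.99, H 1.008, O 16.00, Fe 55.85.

Pure Na = 94.868 × 0.7593 = 72.0333 g.
M(Na) = 22.99 g/mol.
M(Fe(OH)3) = 55.85 + 3(16.00) + 3(1.008) = 106.874 g/mol.
n(Na) = 72.0333 / 22.99 = 3.13324 mol.
Step 1 (Na:NaOH = 2:2): theoretical n(NaOH) = 3.13324 mol; at 79.01% yield, n(NaOH) = 2.47558 mol.
Step 2 (NaOH:Fe(OH)3 = 3:1): theoretical n(Fe(OH)3) = 0.825192 mol, so theoretical mass = 0.825192 × 106.874 = 88.1916 g.
At 86.09% yield, actual mass of Fe(OH)3 = 88.1916 × 0.8609 = 75.9241 g.

75.924 g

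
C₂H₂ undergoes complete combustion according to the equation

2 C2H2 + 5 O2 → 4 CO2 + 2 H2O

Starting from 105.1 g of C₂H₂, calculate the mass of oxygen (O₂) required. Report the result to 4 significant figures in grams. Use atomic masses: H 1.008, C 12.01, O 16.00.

322.9 g

M(C2H2) = 2(12.01) + 2(1.008) = 26.036 g/mol.
M(O2) = 2(16.00) = 32.00 g/mol.
n(C2H2) = 105.10 g / 26.036 g/mol = 4.0367 mol.
From the equation the C2H2:O2 mole ratio is 2:5, so n(O2) = 4.0367 × 5/2 = 10.092 mol.
Mass of O2 = 10.092 mol × 32.00 g/mol = 322.94 g.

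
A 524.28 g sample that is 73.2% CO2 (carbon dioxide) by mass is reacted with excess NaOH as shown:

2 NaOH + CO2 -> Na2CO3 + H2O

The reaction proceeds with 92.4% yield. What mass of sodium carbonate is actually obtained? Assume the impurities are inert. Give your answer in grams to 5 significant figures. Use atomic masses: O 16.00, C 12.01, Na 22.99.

Pure CO2 available = 524.28 g × 0.732 = 383.773 g.
M(CO2) = 12.01 + 2(16.00) = 44.01 g/mol.
M(Na2CO3) = 2(22.99) + 12.01 + 3(16.00) = 105.99 g/mol.
n(CO2) = 383.773 g / 44.01 g/mol = 8.72013 mol.
From the equation the CO2:Na2CO3 mole ratio is 1:1, so n(Na2CO3) = 8.72013 × 1/1 = 8.72013 mol.
Mass of Na2CO3 = 8.72013 mol × 105.99 g/mol = 924.247 g.
Actual mass collected = 924.247 g × 0.924 = 854.004 g.

854.00 g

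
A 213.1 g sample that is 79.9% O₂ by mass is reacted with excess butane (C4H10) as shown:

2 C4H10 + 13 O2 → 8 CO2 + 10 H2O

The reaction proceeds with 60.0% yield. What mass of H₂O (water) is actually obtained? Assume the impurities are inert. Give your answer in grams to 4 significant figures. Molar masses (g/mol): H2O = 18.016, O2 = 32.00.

Pure O2 available = 213.1 g × 0.799 = 170.27 g.
n(O2) = 170.27 g / 32.00 g/mol = 5.3208 mol.
From the equation the O2:H2O mole ratio is 13:10, so n(H2O) = 5.3208 × 10/13 = 4.0930 mol.
Mass of H2O = 4.0930 mol × 18.016 g/mol = 73.739 g.
Actual mass collected = 73.739 g × 0.600 = 44.243 g.

44.24 g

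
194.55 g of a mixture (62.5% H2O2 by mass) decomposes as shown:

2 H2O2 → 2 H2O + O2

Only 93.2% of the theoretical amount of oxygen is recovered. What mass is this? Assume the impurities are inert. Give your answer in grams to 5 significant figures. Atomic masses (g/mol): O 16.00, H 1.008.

53.305 g

Pure H2O2 available = 194.55 g × 0.625 = 121.594 g.
M(H2O2) = 2(1.008) + 2(16.00) = 34.016 g/mol.
M(O2) = 2(16.00) = 32.00 g/mol.
n(H2O2) = 121.594 g / 34.016 g/mol = 3.57460 mol.
From the equation the H2O2:O2 mole ratio is 2:1, so n(O2) = 3.57460 × 1/2 = 1.78730 mol.
Mass of O2 = 1.78730 mol × 32.00 g/mol = 57.1937 g.
Actual mass collected = 57.1937 g × 0.932 = 53.3045 g.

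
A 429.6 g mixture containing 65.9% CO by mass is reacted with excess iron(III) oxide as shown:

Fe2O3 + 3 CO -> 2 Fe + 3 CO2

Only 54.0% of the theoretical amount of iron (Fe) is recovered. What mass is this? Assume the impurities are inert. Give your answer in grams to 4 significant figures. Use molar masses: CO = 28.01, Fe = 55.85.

Pure CO available = 429.6 g × 0.659 = 283.11 g.
n(CO) = 283.11 g / 28.01 g/mol = 10.107 mol.
From the equation the CO:Fe mole ratio is 3:2, so n(Fe) = 10.107 × 2/3 = 6.7382 mol.
Mass of Fe = 6.7382 mol × 55.85 g/mol = 376.33 g.
Actual mass collected = 376.33 g × 0.540 = 203.22 g.

203.2 g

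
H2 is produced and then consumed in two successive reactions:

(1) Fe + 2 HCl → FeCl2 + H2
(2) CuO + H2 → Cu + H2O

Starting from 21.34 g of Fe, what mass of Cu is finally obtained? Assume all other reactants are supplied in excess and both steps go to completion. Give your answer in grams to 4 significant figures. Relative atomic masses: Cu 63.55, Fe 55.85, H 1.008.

24.28 g

M(Fe) = 55.85 g/mol.
M(Cu) = 63.55 g/mol.
n(Fe) = 21.340 / 55.85 = 0.38209 mol.
Step 1 gives a 1:1 ratio of Fe to H2, so n(H2) = 0.38209 mol.
In step 2 the H2:Cu ratio is 1:1, so n(Cu) = 0.38209 mol.
Mass of Cu = 0.38209 × 63.55 = 24.282 g.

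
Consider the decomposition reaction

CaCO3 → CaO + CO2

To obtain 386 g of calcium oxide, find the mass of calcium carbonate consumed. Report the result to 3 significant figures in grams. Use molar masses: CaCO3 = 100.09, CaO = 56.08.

689 g

n(CaO) = 386.0 g / 56.08 g/mol = 6.883 mol.
From the equation the CaO:CaCO3 mole ratio is 1:1, so n(CaCO3) = 6.883 × 1/1 = 6.883 mol.
Mass of CaCO3 = 6.883 mol × 100.09 g/mol = 688.9 g.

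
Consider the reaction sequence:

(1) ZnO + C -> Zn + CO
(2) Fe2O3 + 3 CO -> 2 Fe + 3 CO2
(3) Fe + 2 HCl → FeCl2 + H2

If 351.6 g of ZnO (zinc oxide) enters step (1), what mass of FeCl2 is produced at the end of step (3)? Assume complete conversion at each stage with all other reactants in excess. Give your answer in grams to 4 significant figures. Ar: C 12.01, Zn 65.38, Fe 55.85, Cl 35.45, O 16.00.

365.1 g

M(ZnO) = 65.38 + 16.00 = 81.38 g/mol.
M(FeCl2) = 55.85 + 2(35.45) = 126.75 g/mol.
n(ZnO) = 351.6 / 81.38 = 4.3205 mol.
Reaction (1): ZnO→CO ratio 1:1 ⇒ n(CO) = 4.3205 mol.
Reaction (2): CO→Fe ratio 3:2 ⇒ n(Fe) = 2.8803 mol.
Reaction (3): Fe→FeCl2 ratio 1:1 ⇒ n(FeCl2) = 2.8803 mol.
Mass of FeCl2 = 2.8803 × 126.75 = 365.08 g.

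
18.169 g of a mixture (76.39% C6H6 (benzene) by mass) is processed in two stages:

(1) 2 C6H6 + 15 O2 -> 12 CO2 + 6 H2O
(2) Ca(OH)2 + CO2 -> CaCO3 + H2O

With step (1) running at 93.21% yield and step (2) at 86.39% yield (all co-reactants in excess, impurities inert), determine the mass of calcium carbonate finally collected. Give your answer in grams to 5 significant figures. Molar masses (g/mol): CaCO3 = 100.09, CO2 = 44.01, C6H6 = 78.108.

85.929 g

Pure C6H6 = 18.169 × 0.7639 = 13.8793 g.
n(C6H6) = 13.8793 / 78.108 = 0.177694 mol.
Step 1 (C6H6:CO2 = 2:12): theoretical n(CO2) = 1.06616 mol; at 93.21% yield, n(CO2) = 0.993770 mol.
Step 2 (CO2:CaCO3 = 1:1): theoretical n(CaCO3) = 0.993770 mol, so theoretical mass = 0.993770 × 100.09 = 99.4664 g.
At 86.39% yield, actual mass of CaCO3 = 99.4664 × 0.8639 = 85.9290 g.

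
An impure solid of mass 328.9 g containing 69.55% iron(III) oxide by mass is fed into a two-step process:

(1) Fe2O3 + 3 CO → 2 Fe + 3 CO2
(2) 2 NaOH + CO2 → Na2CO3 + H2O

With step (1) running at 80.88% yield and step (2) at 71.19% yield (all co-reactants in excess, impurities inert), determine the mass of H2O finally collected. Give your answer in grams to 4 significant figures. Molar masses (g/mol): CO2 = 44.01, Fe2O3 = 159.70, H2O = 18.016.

Pure Fe2O3 = 328.9 × 0.6955 = 228.75 g.
n(Fe2O3) = 228.75 / 159.70 = 1.4324 mol.
Step 1 (Fe2O3:CO2 = 1:3): theoretical n(CO2) = 4.2971 mol; at 80.88% yield, n(CO2) = 3.4755 mol.
Step 2 (CO2:H2O = 1:1): theoretical n(H2O) = 3.4755 mol, so theoretical mass = 3.4755 × 18.016 = 62.615 g.
At 71.19% yield, actual mass of H2O = 62.615 × 0.7119 = 44.575 g.

44.58 g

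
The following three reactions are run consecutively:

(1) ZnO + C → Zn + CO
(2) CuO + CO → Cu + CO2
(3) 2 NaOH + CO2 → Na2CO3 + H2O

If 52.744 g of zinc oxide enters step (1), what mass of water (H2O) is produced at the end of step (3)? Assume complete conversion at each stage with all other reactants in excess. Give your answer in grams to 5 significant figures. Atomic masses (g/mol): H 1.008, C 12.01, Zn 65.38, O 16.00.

11.677 g

M(ZnO) = 65.38 + 16.00 = 81.38 g/mol.
M(H2O) = 2(1.008) + 16.00 = 18.016 g/mol.
n(ZnO) = 52.744 / 81.38 = 0.648120 mol.
Reaction (1): ZnO→CO ratio 1:1 ⇒ n(CO) = 0.648120 mol.
Reaction (2): CO→CO2 ratio 1:1 ⇒ n(CO2) = 0.648120 mol.
Reaction (3): CO2→H2O ratio 1:1 ⇒ n(H2O) = 0.648120 mol.
Mass of H2O = 0.648120 × 18.016 = 11.6765 g.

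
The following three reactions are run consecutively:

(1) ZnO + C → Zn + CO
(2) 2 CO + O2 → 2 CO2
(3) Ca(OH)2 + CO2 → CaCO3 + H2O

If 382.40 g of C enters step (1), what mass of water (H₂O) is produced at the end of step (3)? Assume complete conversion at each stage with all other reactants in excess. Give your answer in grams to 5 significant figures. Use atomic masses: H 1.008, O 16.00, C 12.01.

573.63 g

M(C) = 12.01 g/mol.
M(H2O) = 2(1.008) + 16.00 = 18.016 g/mol.
n(C) = 382.40 / 12.01 = 31.8401 mol.
Reaction (1): C→CO ratio 1:1 ⇒ n(CO) = 31.8401 mol.
Reaction (2): CO→CO2 ratio 2:2 ⇒ n(CO2) = 31.8401 mol.
Reaction (3): CO2→H2O ratio 1:1 ⇒ n(H2O) = 31.8401 mol.
Mass of H2O = 31.8401 × 18.016 = 573.632 g.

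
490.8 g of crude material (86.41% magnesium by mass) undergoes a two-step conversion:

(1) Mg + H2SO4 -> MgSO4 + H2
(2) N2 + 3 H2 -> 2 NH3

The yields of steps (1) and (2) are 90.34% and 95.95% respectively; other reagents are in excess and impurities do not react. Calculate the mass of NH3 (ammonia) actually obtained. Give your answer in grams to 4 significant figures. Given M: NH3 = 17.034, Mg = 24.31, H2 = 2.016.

Pure Mg = 490.8 × 0.8641 = 424.10 g.
n(Mg) = 424.10 / 24.31 = 17.446 mol.
Step 1 (Mg:H2 = 1:1): theoretical n(H2) = 17.446 mol; at 90.34% yield, n(H2) = 15.760 mol.
Step 2 (H2:NH3 = 3:2): theoretical n(NH3) = 10.507 mol, so theoretical mass = 10.507 × 17.034 = 178.97 g.
At 95.95% yield, actual mass of NH3 = 178.97 × 0.9595 = 171.73 g.

171.7 g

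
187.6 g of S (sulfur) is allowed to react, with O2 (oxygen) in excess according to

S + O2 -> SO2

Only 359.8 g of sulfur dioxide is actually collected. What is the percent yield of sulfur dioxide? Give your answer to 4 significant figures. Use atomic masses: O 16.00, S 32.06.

M(S) = 32.06 g/mol.
M(SO2) = 32.06 + 2(16.00) = 64.06 g/mol.
n(S) = 187.60 g / 32.06 g/mol = 5.8515 mol.
From the equation the S:SO2 mole ratio is 1:1, so n(SO2) = 5.8515 × 1/1 = 5.8515 mol.
Mass of SO2 = 5.8515 mol × 64.06 g/mol = 374.85 g.
This is the theoretical yield. Percent yield = 359.8 g / 374.85 g × 100% = 95.985%.

95.99 %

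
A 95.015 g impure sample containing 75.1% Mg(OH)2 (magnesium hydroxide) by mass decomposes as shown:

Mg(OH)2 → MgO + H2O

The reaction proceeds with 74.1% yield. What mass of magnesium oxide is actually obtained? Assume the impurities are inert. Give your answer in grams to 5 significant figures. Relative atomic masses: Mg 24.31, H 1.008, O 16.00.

36.543 g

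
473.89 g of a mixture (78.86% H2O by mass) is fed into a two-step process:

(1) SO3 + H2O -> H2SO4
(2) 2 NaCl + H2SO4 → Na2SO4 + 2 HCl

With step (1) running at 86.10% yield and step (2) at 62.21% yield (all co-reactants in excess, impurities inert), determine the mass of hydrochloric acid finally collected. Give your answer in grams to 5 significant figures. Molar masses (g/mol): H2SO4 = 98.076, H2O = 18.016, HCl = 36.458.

Pure H2O = 473.89 × 0.7886 = 373.710 g.
n(H2O) = 373.710 / 18.016 = 20.7432 mol.
Step 1 (H2O:H2SO4 = 1:1): theoretical n(H2SO4) = 20.7432 mol; at 86.10% yield, n(H2SO4) = 17.8599 mol.
Step 2 (H2SO4:HCl = 1:2): theoretical n(HCl) = 35.7198 mol, so theoretical mass = 35.7198 × 36.458 = 1302.27 g.
At 62.21% yield, actual mass of HCl = 1302.27 × 0.6221 = 810.144 g.

810.14 g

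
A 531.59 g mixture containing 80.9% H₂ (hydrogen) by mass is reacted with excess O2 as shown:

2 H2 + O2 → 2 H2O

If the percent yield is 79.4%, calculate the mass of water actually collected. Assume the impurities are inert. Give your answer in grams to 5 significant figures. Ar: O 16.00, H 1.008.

Pure H2 available = 531.59 g × 0.809 = 430.056 g.
M(H2) = 2(1.008) = 2.016 g/mol.
M(H2O) = 2(1.008) + 16.00 = 18.016 g/mol.
n(H2) = 430.056 g / 2.016 g/mol = 213.322 mol.
From the equation the H2:H2O mole ratio is 2:2, so n(H2O) = 213.322 × 2/2 = 213.322 mol.
Mass of H2O = 213.322 mol × 18.016 g/mol = 3843.20 g.
Actual mass collected = 3843.20 g × 0.794 = 3051.50 g.

3051.5 g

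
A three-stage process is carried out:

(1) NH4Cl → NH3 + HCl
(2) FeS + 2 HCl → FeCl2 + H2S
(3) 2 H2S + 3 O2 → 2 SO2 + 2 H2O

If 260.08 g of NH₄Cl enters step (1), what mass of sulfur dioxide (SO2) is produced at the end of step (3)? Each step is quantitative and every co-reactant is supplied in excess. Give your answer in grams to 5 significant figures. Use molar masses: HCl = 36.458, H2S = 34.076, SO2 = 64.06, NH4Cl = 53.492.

155.73 g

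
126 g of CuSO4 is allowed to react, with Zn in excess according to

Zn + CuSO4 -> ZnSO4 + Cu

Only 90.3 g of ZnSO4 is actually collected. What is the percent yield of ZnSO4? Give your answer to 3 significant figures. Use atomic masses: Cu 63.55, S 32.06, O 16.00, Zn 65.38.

M(CuSO4) = 63.55 + 32.06 + 4(16.00) = 159.61 g/mol.
M(ZnSO4) = 65.38 + 32.06 + 4(16.00) = 161.44 g/mol.
n(CuSO4) = 126.0 g / 159.61 g/mol = 0.7894 mol.
From the equation the CuSO4:ZnSO4 mole ratio is 1:1, so n(ZnSO4) = 0.7894 × 1/1 = 0.7894 mol.
Mass of ZnSO4 = 0.7894 mol × 161.44 g/mol = 127.4 g.
This is the theoretical yield. Percent yield = 90.3 g / 127.4 g × 100% = 70.85%.

70.9 %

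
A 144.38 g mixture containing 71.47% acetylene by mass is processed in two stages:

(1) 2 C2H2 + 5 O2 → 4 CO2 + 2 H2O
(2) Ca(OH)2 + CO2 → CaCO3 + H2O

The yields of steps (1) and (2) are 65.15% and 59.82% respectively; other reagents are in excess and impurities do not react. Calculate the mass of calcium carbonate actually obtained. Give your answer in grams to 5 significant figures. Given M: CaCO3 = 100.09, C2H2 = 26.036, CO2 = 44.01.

309.20 g

Pure C2H2 = 144.38 × 0.7147 = 103.188 g.
n(C2H2) = 103.188 / 26.036 = 3.96330 mol.
Step 1 (C2H2:CO2 = 2:4): theoretical n(CO2) = 7.92659 mol; at 65.15% yield, n(CO2) = 5.16418 mol.
Step 2 (CO2:CaCO3 = 1:1): theoretical n(CaCO3) = 5.16418 mol, so theoretical mass = 5.16418 × 100.09 = 516.882 g.
At 59.82% yield, actual mass of CaCO3 = 516.882 × 0.5982 = 309.199 g.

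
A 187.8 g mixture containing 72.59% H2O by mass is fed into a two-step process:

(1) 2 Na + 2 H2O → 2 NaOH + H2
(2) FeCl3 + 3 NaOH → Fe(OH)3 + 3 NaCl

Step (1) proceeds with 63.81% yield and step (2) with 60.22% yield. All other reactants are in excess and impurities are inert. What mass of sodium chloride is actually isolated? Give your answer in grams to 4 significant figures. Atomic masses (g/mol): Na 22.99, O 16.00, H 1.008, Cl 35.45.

169.9 g

Pure H2O = 187.8 × 0.7259 = 136.32 g.
M(H2O) = 2(1.008) + 16.00 = 18.016 g/mol.
M(NaCl) = 22.99 + 35.45 = 58.44 g/mol.
n(H2O) = 136.32 / 18.016 = 7.5668 mol.
Step 1 (H2O:NaOH = 2:2): theoretical n(NaOH) = 7.5668 mol; at 63.81% yield, n(NaOH) = 4.8284 mol.
Step 2 (NaOH:NaCl = 3:3): theoretical n(NaCl) = 4.8284 mol, so theoretical mass = 4.8284 × 58.44 = 282.17 g.
At 60.22% yield, actual mass of NaCl = 282.17 × 0.6022 = 169.92 g.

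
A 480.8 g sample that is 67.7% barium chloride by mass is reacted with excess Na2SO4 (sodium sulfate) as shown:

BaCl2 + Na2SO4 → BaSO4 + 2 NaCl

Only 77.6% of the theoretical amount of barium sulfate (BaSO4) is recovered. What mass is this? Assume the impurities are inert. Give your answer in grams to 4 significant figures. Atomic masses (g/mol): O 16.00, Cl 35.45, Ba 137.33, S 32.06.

Pure BaCl2 available = 480.8 g × 0.677 = 325.50 g.
M(BaCl2) = 137.33 + 2(35.45) = 208.23 g/mol.
M(BaSO4) = 137.33 + 32.06 + 4(16.00) = 233.39 g/mol.
n(BaCl2) = 325.50 g / 208.23 g/mol = 1.5632 mol.
From the equation the BaCl2:BaSO4 mole ratio is 1:1, so n(BaSO4) = 1.5632 × 1/1 = 1.5632 mol.
Mass of BaSO4 = 1.5632 mol × 233.39 g/mol = 364.83 g.
Actual mass collected = 364.83 g × 0.776 = 283.11 g.

283.1 g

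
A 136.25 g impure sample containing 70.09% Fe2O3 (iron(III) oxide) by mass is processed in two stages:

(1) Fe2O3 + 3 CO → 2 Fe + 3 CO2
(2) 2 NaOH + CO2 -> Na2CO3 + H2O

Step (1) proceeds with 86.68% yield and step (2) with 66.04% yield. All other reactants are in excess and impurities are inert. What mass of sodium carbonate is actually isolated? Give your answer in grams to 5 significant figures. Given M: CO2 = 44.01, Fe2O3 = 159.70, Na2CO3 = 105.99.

108.84 g

Pure Fe2O3 = 136.25 × 0.7009 = 95.4976 g.
n(Fe2O3) = 95.4976 / 159.70 = 0.597981 mol.
Step 1 (Fe2O3:CO2 = 1:3): theoretical n(CO2) = 1.79394 mol; at 86.68% yield, n(CO2) = 1.55499 mol.
Step 2 (CO2:Na2CO3 = 1:1): theoretical n(Na2CO3) = 1.55499 mol, so theoretical mass = 1.55499 × 105.99 = 164.813 g.
At 66.04% yield, actual mass of Na2CO3 = 164.813 × 0.6604 = 108.843 g.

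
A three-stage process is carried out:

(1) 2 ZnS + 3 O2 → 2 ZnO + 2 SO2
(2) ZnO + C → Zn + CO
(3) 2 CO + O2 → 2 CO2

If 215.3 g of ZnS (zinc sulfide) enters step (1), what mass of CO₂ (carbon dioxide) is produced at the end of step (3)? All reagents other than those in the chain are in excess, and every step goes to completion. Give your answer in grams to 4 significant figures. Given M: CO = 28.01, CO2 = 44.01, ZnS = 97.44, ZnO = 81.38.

n(ZnS) = 215.3 / 97.44 = 2.2096 mol.
Reaction (1): ZnS→ZnO ratio 2:2 ⇒ n(ZnO) = 2.2096 mol.
Reaction (2): ZnO→CO ratio 1:1 ⇒ n(CO) = 2.2096 mol.
Reaction (3): CO→CO2 ratio 2:2 ⇒ n(CO2) = 2.2096 mol.
Mass of CO2 = 2.2096 × 44.01 = 97.243 g.

97.24 g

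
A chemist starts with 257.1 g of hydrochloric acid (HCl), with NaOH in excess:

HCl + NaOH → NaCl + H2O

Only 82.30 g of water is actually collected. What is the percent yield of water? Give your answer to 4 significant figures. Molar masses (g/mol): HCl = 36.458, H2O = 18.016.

64.78 %

n(HCl) = 257.10 g / 36.458 g/mol = 7.0520 mol.
From the equation the HCl:H2O mole ratio is 1:1, so n(H2O) = 7.0520 × 1/1 = 7.0520 mol.
Mass of H2O = 7.0520 mol × 18.016 g/mol = 127.05 g.
This is the theoretical yield. Percent yield = 82.30 g / 127.05 g × 100% = 64.779%.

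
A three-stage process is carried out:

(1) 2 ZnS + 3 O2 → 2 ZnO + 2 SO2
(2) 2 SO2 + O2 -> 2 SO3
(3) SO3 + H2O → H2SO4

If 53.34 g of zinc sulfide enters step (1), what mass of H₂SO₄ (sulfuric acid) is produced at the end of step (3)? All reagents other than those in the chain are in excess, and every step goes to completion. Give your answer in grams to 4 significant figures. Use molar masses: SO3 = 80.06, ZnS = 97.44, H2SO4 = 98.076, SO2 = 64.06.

n(ZnS) = 53.34 / 97.44 = 0.54741 mol.
Reaction (1): ZnS→SO2 ratio 2:2 ⇒ n(SO2) = 0.54741 mol.
Reaction (2): SO2→SO3 ratio 2:2 ⇒ n(SO3) = 0.54741 mol.
Reaction (3): SO3→H2SO4 ratio 1:1 ⇒ n(H2SO4) = 0.54741 mol.
Mass of H2SO4 = 0.54741 × 98.076 = 53.688 g.

53.69 g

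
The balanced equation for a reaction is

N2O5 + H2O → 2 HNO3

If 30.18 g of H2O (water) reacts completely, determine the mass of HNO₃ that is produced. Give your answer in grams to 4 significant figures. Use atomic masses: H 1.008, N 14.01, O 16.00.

211.1 g

M(H2O) = 2(1.008) + 16.00 = 18.016 g/mol.
M(HNO3) = 1.008 + 14.01 + 3(16.00) = 63.018 g/mol.
n(H2O) = 30.180 g / 18.016 g/mol = 1.6752 mol.
From the equation the H2O:HNO3 mole ratio is 1:2, so n(HNO3) = 1.6752 × 2/1 = 3.3504 mol.
Mass of HNO3 = 3.3504 mol × 63.018 g/mol = 211.13 g.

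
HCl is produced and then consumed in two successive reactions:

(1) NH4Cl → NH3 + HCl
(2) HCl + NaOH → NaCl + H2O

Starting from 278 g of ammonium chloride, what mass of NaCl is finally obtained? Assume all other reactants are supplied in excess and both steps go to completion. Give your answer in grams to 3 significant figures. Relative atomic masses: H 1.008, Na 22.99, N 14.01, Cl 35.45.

M(NH4Cl) = 14.01 + 4(1.008) + 35.45 = 53.492 g/mol.
M(NaCl) = 22.99 + 35.45 = 58.44 g/mol.
n(NH4Cl) = 278.0 / 53.492 = 5.197 mol.
Step 1 gives a 1:1 ratio of NH4Cl to HCl, so n(HCl) = 5.197 mol.
In step 2 the HCl:NaCl ratio is 1:1, so n(NaCl) = 5.197 mol.
Mass of NaCl = 5.197 × 58.44 = 303.7 g.

304 g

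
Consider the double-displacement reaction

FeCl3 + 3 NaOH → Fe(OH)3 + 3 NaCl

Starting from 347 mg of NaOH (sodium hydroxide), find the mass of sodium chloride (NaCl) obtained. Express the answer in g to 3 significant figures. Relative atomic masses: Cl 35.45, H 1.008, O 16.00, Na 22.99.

0.507 g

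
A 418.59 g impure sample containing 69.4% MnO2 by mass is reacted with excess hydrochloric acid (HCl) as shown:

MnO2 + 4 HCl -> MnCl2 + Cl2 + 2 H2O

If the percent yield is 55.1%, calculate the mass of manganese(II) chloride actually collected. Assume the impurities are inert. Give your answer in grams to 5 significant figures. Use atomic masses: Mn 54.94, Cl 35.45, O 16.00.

Pure MnO2 available = 418.59 g × 0.694 = 290.501 g.
M(MnO2) = 54.94 + 2(16.00) = 86.94 g/mol.
M(MnCl2) = 54.94 + 2(35.45) = 125.84 g/mol.
n(MnO2) = 290.501 g / 86.94 g/mol = 3.34140 mol.
From the equation the MnO2:MnCl2 mole ratio is 1:1, so n(MnCl2) = 3.34140 × 1/1 = 3.34140 mol.
Mass of MnCl2 = 3.34140 mol × 125.84 g/mol = 420.482 g.
Actual mass collected = 420.482 g × 0.551 = 231.686 g.

231.69 g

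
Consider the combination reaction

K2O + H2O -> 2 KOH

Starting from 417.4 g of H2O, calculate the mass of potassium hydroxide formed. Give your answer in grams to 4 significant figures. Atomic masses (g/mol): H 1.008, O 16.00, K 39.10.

2600 g

M(H2O) = 2(1.008) + 16.00 = 18.016 g/mol.
M(KOH) = 39.10 + 16.00 + 1.008 = 56.108 g/mol.
n(H2O) = 417.40 g / 18.016 g/mol = 23.168 mol.
From the equation the H2O:KOH mole ratio is 1:2, so n(KOH) = 23.168 × 2/1 = 46.337 mol.
Mass of KOH = 46.337 mol × 56.108 g/mol = 2599.9 g.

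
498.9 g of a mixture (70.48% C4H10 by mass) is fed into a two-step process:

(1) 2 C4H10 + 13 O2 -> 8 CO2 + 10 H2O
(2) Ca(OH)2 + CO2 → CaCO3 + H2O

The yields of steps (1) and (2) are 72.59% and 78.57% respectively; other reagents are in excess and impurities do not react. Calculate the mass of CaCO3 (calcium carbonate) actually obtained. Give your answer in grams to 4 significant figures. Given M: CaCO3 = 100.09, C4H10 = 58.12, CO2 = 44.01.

Pure C4H10 = 498.9 × 0.7048 = 351.62 g.
n(C4H10) = 351.62 / 58.12 = 6.0500 mol.
Step 1 (C4H10:CO2 = 2:8): theoretical n(CO2) = 24.200 mol; at 72.59% yield, n(CO2) = 17.567 mol.
Step 2 (CO2:CaCO3 = 1:1): theoretical n(CaCO3) = 17.567 mol, so theoretical mass = 17.567 × 100.09 = 1758.3 g.
At 78.57% yield, actual mass of CaCO3 = 1758.3 × 0.7857 = 1381.5 g.

1381 g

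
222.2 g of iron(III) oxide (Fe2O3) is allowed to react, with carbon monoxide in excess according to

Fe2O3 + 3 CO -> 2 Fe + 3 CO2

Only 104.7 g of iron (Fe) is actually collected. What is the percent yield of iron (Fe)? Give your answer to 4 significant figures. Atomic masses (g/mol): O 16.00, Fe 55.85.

67.37 %

M(Fe2O3) = 2(55.85) + 3(16.00) = 159.70 g/mol.
M(Fe) = 55.85 g/mol.
n(Fe2O3) = 222.20 g / 159.70 g/mol = 1.3914 mol.
From the equation the Fe2O3:Fe mole ratio is 1:2, so n(Fe) = 1.3914 × 2/1 = 2.7827 mol.
Mass of Fe = 2.7827 mol × 55.85 g/mol = 155.41 g.
This is the theoretical yield. Percent yield = 104.7 g / 155.41 g × 100% = 67.368%.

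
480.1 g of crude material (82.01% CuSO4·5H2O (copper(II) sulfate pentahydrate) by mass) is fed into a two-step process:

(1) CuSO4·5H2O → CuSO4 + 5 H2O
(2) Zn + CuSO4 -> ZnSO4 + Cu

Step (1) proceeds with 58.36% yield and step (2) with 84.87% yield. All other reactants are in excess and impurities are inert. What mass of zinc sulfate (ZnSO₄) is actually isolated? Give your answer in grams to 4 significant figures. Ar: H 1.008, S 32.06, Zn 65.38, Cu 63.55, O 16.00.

126.1 g

Pure CuSO4·5H2O = 480.1 × 0.8201 = 393.73 g.
M(CuSO4·5H2O) = 63.55 + 32.06 + 9(16.00) + 10(1.008) = 249.69 g/mol.
M(ZnSO4) = 65.38 + 32.06 + 4(16.00) = 161.44 g/mol.
n(CuSO4·5H2O) = 393.73 / 249.69 = 1.5769 mol.
Step 1 (CuSO4·5H2O:CuSO4 = 1:1): theoretical n(CuSO4) = 1.5769 mol; at 58.36% yield, n(CuSO4) = 0.92026 mol.
Step 2 (CuSO4:ZnSO4 = 1:1): theoretical n(ZnSO4) = 0.92026 mol, so theoretical mass = 0.92026 × 161.44 = 148.57 g.
At 84.87% yield, actual mass of ZnSO4 = 148.57 × 0.8487 = 126.09 g.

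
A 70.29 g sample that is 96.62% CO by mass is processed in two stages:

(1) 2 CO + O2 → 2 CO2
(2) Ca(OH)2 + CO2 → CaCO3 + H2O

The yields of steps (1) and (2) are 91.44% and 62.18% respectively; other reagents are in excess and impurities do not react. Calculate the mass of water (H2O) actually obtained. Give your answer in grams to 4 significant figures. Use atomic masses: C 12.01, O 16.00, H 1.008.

24.84 g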